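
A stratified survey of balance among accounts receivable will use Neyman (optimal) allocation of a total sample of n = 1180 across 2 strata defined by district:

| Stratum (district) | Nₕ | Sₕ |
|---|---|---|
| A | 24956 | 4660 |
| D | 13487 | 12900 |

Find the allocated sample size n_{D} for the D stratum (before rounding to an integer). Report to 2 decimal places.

Neyman allocation: nₕ = n·NₕSₕ / Σⱼ NⱼSⱼ.
Σ NⱼSⱼ = 24956·4660 + 13487·12900 = 2.9027726 × 10^8.
n_{D} = 1180·13487·12900 / (2.9027726 × 10^8) = 707.25.

707.25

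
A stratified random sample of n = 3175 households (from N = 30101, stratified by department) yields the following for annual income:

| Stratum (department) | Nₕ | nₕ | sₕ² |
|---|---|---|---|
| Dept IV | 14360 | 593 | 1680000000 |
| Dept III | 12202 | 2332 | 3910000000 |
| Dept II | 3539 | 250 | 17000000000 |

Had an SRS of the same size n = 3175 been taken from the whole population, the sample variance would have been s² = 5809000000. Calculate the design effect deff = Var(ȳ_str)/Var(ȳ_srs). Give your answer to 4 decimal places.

1.0476

Var(ȳ_str) = Σ Wₕ²(1−fₕ)sₕ²/nₕ with Wₕ = Nₕ/30101:
  Dept IV: (14360/30101)²·(1−593/14360)·1680000000/593 = 618139.5
  Dept III: (12202/30101)²·(1−2332/12202)·3910000000/2332 = 222861.24
  Dept II: (3539/30101)²·(1−250/3539)·17000000000/250 = 873557.51
  → Var(ȳ_str) = 1.7145583 × 10^6.
Var(ȳ_srs) = (1 − 3175/30101)·5809000000/3175 = 1.6366227 × 10^6.
deff = (1.7145583 × 10^6) / (1.6366227 × 10^6) = 1.0476.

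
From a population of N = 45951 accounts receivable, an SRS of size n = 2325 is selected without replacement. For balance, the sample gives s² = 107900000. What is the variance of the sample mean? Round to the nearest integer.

44060

Under SRS without replacement, Var(ȳ) = (1 − f)·s²/n with f = n/N = 2325/45951 = 0.05059738.
Var(ȳ) = (1 − 0.05059738)·107900000/2325 = 0.94940262·46408.602 = 44060.449.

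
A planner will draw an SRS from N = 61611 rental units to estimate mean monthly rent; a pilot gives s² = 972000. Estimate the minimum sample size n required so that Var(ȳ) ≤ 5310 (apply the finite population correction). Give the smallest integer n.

183

Without fpc, n₀ = s²/D = 972000/5310 = 183.0508.
With fpc, (1 − n/N)·s²/n ≤ D requires n ≥ n₀/(1 + n₀/N) = 183.0508/(1 + 183.0508/61611) = 182.5086.
Rounding up, n = 183.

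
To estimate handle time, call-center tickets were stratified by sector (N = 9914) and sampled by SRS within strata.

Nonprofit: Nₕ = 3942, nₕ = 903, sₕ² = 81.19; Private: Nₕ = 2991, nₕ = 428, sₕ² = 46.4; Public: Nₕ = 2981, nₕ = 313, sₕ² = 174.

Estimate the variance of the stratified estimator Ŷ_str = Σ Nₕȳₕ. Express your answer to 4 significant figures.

6.330 × 10^6

Var(Ŷ_str) = Σₕ Nₕ²(1 − fₕ)sₕ²/nₕ.
Nonprofit: 3942²·(1 − 903/3942)·81.19/903 = 1.0771151 × 10^6.
Private: 2991²·(1 − 428/2991)·46.4/428 = 831073.11.
Public: 2981²·(1 − 313/2981)·174/313 = 4.4213278 × 10^6.
Sum = 6.329516 × 10^6.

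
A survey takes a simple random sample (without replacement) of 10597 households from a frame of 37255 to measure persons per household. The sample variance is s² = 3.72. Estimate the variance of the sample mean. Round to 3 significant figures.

2.51 × 10^-4

Under SRS without replacement, Var(ȳ) = (1 − f)·s²/n with f = n/N = 10597/37255 = 0.28444504.
Var(ȳ) = (1 − 0.28444504)·3.72/10597 = 0.71555496·3.5104275 × 10^-4 = 2.5119038 × 10^-4.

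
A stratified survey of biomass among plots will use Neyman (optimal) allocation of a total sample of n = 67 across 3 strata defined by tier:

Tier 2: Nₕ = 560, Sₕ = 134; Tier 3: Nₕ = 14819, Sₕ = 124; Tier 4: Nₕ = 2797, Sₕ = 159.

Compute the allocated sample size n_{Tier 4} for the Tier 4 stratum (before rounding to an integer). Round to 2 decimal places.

Neyman allocation: nₕ = n·NₕSₕ / Σⱼ NⱼSⱼ.
Σ NⱼSⱼ = 560·134 + 14819·124 + 2797·159 = 2.357319 × 10^6.
n_{Tier 4} = 67·2797·159 / (2.357319 × 10^6) = 12.64.

12.64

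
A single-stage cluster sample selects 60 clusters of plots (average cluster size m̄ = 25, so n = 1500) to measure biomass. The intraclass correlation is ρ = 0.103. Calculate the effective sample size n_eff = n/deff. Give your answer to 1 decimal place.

432.0

deff = 1 + (25 − 1)·0.103 = 1 + 2.472 = 3.472.
n_eff = 1500 / 3.472 = 432.0.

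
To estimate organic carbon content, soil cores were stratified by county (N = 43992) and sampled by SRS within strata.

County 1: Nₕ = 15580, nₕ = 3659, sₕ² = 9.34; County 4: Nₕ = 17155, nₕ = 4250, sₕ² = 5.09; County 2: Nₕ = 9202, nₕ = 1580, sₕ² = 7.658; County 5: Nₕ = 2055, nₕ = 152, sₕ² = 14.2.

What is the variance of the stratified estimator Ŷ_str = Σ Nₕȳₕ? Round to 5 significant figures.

Var(Ŷ_str) = Σₕ Nₕ²(1 − fₕ)sₕ²/nₕ.
County 1: 15580²·(1 − 3659/15580)·9.34/3659 = 474094.16.
County 4: 17155²·(1 − 4250/17155)·5.09/4250 = 265141.42.
County 2: 9202²·(1 − 1580/9202)·7.658/1580 = 339945.62.
County 5: 2055²·(1 − 152/2055)·14.2/152 = 365338.44.
Sum = 1.4445196 × 10^6.

1.4445 × 10^6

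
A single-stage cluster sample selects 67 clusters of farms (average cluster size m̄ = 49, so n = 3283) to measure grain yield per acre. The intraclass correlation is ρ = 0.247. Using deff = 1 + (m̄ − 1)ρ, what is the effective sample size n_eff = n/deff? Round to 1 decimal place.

deff = 1 + (49 − 1)·0.247 = 1 + 11.856 = 12.856.
n_eff = 3283 / 12.856 = 255.4.

255.4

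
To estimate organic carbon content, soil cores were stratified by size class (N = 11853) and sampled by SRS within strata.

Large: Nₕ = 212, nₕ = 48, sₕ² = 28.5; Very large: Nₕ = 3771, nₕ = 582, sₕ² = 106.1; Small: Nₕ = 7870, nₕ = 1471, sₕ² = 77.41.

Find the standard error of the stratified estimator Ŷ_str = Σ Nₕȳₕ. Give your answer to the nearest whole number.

Var(Ŷ_str) = Σₕ Nₕ²(1 − fₕ)sₕ²/nₕ.
Large: 212²·(1 − 48/212)·28.5/48 = 20643.5.
Very large: 3771²·(1 − 582/3771)·106.1/582 = 2.1923175 × 10^6.
Small: 7870²·(1 − 1471/7870)·77.41/1471 = 2.6501548 × 10^6.
Sum = 4.8631158 × 10^6.
SE = √(4.8631158 × 10^6) = 2205.

2205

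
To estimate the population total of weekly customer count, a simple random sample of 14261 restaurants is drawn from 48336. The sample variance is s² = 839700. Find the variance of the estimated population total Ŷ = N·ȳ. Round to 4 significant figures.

9.698 × 10^10

Var(Ŷ) = N²·Var(ȳ) = N²·(1 − n/N)·s²/n.
f = 14261/48336 = 0.29503889; Var(ȳ) = 0.70496111·839700/14261 = 41.508719.
Var(Ŷ) = 48336² · 41.508719 = 9.697968 × 10^10.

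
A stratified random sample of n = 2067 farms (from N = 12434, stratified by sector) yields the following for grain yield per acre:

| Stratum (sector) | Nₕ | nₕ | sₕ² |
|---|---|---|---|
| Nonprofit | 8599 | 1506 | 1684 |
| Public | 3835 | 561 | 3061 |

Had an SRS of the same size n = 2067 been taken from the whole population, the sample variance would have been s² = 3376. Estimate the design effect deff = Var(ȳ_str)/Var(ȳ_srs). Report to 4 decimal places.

Var(ȳ_str) = Σ Wₕ²(1−fₕ)sₕ²/nₕ with Wₕ = Nₕ/12434:
  Nonprofit: (8599/12434)²·(1−1506/8599)·1684/1506 = 0.44113681
  Public: (3835/12434)²·(1−561/3835)·3061/561 = 0.44312146
  → Var(ȳ_str) = 0.88425827.
Var(ȳ_srs) = (1 − 2067/12434)·3376/2067 = 1.3617714.
deff = 0.88425827 / 1.3617714 = 0.6493.

0.6493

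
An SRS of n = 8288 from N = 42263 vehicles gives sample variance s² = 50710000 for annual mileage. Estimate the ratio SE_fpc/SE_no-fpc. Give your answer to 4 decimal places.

f = n/N = 8288/42263 = 0.19610534.
SE_no-fpc = √(s²/n) = 78.220742; SE_fpc = √((1−f)s²/n) = 70.132853.
Ratio = √(1−f) = 0.89660173.

0.8966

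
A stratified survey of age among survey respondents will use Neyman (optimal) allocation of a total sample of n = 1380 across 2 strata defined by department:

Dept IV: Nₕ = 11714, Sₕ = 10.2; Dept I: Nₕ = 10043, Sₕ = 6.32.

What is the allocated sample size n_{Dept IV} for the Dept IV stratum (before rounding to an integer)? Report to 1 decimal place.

Neyman allocation: nₕ = n·NₕSₕ / Σⱼ NⱼSⱼ.
Σ NⱼSⱼ = 11714·10.2 + 10043·6.32 = 182954.56.
n_{Dept IV} = 1380·11714·10.2 / 182954.56 = 901.2.

901.2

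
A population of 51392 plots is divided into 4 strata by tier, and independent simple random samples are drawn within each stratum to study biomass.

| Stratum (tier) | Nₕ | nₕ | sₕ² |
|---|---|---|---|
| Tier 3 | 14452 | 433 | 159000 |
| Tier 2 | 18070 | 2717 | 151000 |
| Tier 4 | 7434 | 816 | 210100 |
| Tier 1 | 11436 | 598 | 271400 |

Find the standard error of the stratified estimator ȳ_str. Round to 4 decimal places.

Var(ȳ_str) = Σₕ Wₕ²(1 − fₕ)sₕ²/nₕ with Wₕ = Nₕ/N, N = 51392.
Tier 3: Wₕ = 0.28121108; term = 0.28121108²·(1 − 0.02996125)·159000/433 = 28.168465.
Tier 2: Wₕ = 0.35161115; term = 0.35161115²·(1 − 0.15035971)·151000/2717 = 5.8377793.
Tier 4: Wₕ = 0.14465286; term = 0.14465286²·(1 − 0.10976594)·210100/816 = 4.7961657.
Tier 1: Wₕ = 0.22252491; term = 0.22252491²·(1 − 0.05229101)·271400/598 = 21.298103.
Sum = 60.100513.
SE = √(60.100513) = 7.7525.

7.7525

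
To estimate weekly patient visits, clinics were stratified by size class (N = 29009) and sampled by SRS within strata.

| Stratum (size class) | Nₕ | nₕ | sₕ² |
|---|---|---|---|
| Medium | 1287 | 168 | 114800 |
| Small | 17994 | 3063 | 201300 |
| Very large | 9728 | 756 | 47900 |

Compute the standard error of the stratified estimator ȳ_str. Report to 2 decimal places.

5.36

Var(ȳ_str) = Σₕ Wₕ²(1 − fₕ)sₕ²/nₕ with Wₕ = Nₕ/N, N = 29009.
Medium: Wₕ = 0.04436554; term = 0.04436554²·(1 − 0.13053613)·114800/168 = 1.169434.
Small: Wₕ = 0.62029025; term = 0.62029025²·(1 − 0.17022341)·201300/3063 = 20.982048.
Very large: Wₕ = 0.33534420; term = 0.33534420²·(1 − 0.07771382)·47900/756 = 6.5714473.
Sum = 28.722929.
SE = √(28.722929) = 5.36.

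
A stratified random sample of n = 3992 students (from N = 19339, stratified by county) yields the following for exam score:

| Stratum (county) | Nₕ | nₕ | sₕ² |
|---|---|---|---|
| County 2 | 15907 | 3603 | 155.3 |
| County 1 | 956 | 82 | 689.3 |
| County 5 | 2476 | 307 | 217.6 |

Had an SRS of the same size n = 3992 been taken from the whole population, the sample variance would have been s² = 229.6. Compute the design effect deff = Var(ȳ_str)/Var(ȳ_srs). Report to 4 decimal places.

1.1287

Var(ȳ_str) = Σ Wₕ²(1−fₕ)sₕ²/nₕ with Wₕ = Nₕ/19339:
  County 2: (15907/19339)²·(1−3603/15907)·155.3/3603 = 0.022556607
  County 1: (956/19339)²·(1−82/956)·689.3/82 = 0.018780006
  County 5: (2476/19339)²·(1−307/2476)·217.6/307 = 0.010178005
  → Var(ȳ_str) = 0.051514618.
Var(ȳ_srs) = (1 − 3992/19339)·229.6/3992 = 0.045642648.
deff = 0.051514618 / 0.045642648 = 1.1287.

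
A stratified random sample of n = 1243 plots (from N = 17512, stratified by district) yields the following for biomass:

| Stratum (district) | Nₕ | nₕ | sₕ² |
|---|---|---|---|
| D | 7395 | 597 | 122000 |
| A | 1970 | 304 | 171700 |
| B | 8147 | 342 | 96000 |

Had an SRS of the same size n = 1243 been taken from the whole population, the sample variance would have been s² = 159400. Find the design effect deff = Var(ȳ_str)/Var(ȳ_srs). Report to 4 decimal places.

0.8205

Var(ȳ_str) = Σ Wₕ²(1−fₕ)sₕ²/nₕ with Wₕ = Nₕ/17512:
  D: (7395/17512)²·(1−597/7395)·122000/597 = 33.499116
  A: (1970/17512)²·(1−304/1970)·171700/304 = 6.0445843
  B: (8147/17512)²·(1−342/8147)·96000/342 = 58.20285
  → Var(ȳ_str) = 97.74655.
Var(ȳ_srs) = (1 − 1243/17512)·159400/1243 = 119.1358.
deff = 97.74655 / 119.1358 = 0.8205.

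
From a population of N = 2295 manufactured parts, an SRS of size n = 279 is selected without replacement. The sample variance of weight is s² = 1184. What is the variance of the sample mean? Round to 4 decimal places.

Under SRS without replacement, Var(ȳ) = (1 − f)·s²/n with f = n/N = 279/2295 = 0.12156863.
Var(ȳ) = (1 − 0.12156863)·1184/279 = 0.87843137·4.2437276 = 3.7278235.

3.7278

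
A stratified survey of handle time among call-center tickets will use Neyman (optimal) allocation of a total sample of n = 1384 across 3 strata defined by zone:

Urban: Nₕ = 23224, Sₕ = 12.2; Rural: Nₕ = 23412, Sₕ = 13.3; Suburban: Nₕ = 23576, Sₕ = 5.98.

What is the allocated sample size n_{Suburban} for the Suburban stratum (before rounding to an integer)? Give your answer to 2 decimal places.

Neyman allocation: nₕ = n·NₕSₕ / Σⱼ NⱼSⱼ.
Σ NⱼSⱼ = 23224·12.2 + 23412·13.3 + 23576·5.98 = 735696.88.
n_{Suburban} = 1384·23576·5.98 / 735696.88 = 265.22.

265.22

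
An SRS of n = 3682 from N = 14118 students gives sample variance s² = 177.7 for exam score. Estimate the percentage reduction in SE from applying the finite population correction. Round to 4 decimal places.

f = n/N = 3682/14118 = 0.26080181.
SE_no-fpc = √(s²/n) = 0.21968572; SE_fpc = √((1−f)s²/n) = 0.18887839.
Ratio = √(1−f) = 0.85976636. Reduction = 100·(1 − 0.85976636) = 14.0234%.

14.0234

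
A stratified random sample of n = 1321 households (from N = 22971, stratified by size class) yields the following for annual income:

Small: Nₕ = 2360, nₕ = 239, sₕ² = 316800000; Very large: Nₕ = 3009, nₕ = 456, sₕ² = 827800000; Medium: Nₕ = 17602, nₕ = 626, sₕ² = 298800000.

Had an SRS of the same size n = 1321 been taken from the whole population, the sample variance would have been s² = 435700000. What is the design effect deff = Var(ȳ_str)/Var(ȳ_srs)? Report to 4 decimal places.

Var(ȳ_str) = Σ Wₕ²(1−fₕ)sₕ²/nₕ with Wₕ = Nₕ/22971:
  Small: (2360/22971)²·(1−239/2360)·316800000/239 = 12574.194
  Very large: (3009/22971)²·(1−456/3009)·827800000/456 = 26428.577
  Medium: (17602/22971)²·(1−626/17602)·298800000/626 = 270298.63
  → Var(ȳ_str) = 309301.4.
Var(ȳ_srs) = (1 − 1321/22971)·435700000/1321 = 310858.5.
deff = 309301.4 / 310858.5 = 0.9950.

0.9950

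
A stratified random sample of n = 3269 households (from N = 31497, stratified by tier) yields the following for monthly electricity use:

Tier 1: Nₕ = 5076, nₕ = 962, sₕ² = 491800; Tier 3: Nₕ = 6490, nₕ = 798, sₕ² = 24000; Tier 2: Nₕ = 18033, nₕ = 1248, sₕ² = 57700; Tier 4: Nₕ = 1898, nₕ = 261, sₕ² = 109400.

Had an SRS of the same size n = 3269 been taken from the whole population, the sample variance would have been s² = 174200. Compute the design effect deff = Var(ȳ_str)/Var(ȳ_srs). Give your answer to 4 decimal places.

0.5716

Var(ȳ_str) = Σ Wₕ²(1−fₕ)sₕ²/nₕ with Wₕ = Nₕ/31497:
  Tier 1: (5076/31497)²·(1−962/5076)·491800/962 = 10.761207
  Tier 3: (6490/31497)²·(1−798/6490)·24000/798 = 1.1199008
  Tier 2: (18033/31497)²·(1−1248/18033)·57700/1248 = 14.106269
  Tier 4: (1898/31497)²·(1−261/1898)·109400/261 = 1.3127539
  → Var(ȳ_str) = 27.300131.
Var(ȳ_srs) = (1 − 3269/31497)·174200/3269 = 47.757782.
deff = 27.300131 / 47.757782 = 0.5716.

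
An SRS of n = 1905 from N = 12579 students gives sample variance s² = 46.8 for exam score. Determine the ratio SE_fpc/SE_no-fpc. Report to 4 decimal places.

0.9212

f = n/N = 1905/12579 = 0.15144288.
SE_no-fpc = √(s²/n) = 0.15673841; SE_fpc = √((1−f)s²/n) = 0.14438297.
Ratio = √(1−f) = 0.92117160.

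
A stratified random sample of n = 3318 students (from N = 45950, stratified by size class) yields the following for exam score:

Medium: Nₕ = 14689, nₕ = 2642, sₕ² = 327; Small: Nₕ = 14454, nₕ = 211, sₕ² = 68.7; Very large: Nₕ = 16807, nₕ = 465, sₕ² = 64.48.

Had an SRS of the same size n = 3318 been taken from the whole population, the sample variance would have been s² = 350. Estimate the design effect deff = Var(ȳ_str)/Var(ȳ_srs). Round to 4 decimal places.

Var(ȳ_str) = Σ Wₕ²(1−fₕ)sₕ²/nₕ with Wₕ = Nₕ/45950:
  Medium: (14689/45950)²·(1−2642/14689)·327/2642 = 0.010373255
  Small: (14454/45950)²·(1−211/14454)·68.7/211 = 0.031746275
  Very large: (16807/45950)²·(1−465/16807)·64.48/465 = 0.018038335
  → Var(ȳ_str) = 0.060157865.
Var(ȳ_srs) = (1 − 3318/45950)·350/3318 = 0.097868257.
deff = 0.060157865 / 0.097868257 = 0.6147.

0.6147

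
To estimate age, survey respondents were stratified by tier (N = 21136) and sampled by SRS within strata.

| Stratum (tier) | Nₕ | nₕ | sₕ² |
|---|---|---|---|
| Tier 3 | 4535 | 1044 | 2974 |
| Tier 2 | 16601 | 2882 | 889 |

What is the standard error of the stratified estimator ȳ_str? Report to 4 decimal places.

Var(ȳ_str) = Σₕ Wₕ²(1 − fₕ)sₕ²/nₕ with Wₕ = Nₕ/N, N = 21136.
Tier 3: Wₕ = 0.21456283; term = 0.21456283²·(1 − 0.23020948)·2974/1044 = 0.10095365.
Tier 2: Wₕ = 0.78543717; term = 0.78543717²·(1 − 0.17360400)·889/2882 = 0.15726022.
Sum = 0.25821387.
SE = √(0.25821387) = 0.5081.

0.5081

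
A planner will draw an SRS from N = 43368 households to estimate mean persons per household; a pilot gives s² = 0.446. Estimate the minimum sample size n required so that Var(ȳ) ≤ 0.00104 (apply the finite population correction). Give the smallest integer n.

Without fpc, n₀ = s²/D = 0.446/0.00104 = 428.8462.
With fpc, (1 − n/N)·s²/n ≤ D requires n ≥ n₀/(1 + n₀/N) = 428.8462/(1 + 428.8462/43368) = 424.6471.
Rounding up, n = 425.

425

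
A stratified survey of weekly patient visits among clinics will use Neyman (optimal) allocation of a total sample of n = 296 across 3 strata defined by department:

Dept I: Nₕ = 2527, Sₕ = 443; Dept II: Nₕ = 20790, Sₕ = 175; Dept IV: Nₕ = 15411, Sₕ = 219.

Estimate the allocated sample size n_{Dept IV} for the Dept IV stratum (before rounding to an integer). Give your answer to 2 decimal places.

122.84

Neyman allocation: nₕ = n·NₕSₕ / Σⱼ NⱼSⱼ.
Σ NⱼSⱼ = 2527·443 + 20790·175 + 15411·219 = 8.13272 × 10^6.
n_{Dept IV} = 296·15411·219 / (8.13272 × 10^6) = 122.84.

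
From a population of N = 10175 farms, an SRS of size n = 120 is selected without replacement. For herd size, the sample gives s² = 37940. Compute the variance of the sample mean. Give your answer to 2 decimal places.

Under SRS without replacement, Var(ȳ) = (1 − f)·s²/n with f = n/N = 120/10175 = 0.01179361.
Var(ȳ) = (1 − 0.01179361)·37940/120 = 0.98820639·316.16667 = 312.43792.

312.44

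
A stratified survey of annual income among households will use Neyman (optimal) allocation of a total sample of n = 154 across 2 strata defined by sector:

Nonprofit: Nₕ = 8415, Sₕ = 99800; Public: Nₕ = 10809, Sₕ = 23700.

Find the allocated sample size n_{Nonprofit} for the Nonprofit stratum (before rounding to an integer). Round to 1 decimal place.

118.0

Neyman allocation: nₕ = n·NₕSₕ / Σⱼ NⱼSⱼ.
Σ NⱼSⱼ = 8415·99800 + 10809·23700 = 1.0959903 × 10^9.
n_{Nonprofit} = 154·8415·99800 / (1.0959903 × 10^9) = 118.0.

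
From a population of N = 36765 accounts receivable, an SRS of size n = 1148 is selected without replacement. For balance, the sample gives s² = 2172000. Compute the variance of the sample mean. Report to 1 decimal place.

1832.9

Under SRS without replacement, Var(ȳ) = (1 − f)·s²/n with f = n/N = 1148/36765 = 0.03122535.
Var(ȳ) = (1 − 0.03122535)·2172000/1148 = 0.96877465·1891.9861 = 1832.9081.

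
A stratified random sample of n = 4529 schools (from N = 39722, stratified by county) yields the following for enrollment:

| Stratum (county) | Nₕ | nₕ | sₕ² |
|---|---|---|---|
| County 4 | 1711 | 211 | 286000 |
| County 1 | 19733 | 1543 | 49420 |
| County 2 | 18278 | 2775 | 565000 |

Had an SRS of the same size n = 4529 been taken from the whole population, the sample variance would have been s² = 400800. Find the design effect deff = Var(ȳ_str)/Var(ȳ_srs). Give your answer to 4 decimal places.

0.5874

Var(ȳ_str) = Σ Wₕ²(1−fₕ)sₕ²/nₕ with Wₕ = Nₕ/39722:
  County 4: (1711/39722)²·(1−211/1711)·286000/211 = 2.2047667
  County 1: (19733/39722)²·(1−1543/19733)·49420/1543 = 7.2861887
  County 2: (18278/39722)²·(1−2775/18278)·565000/2775 = 36.565176
  → Var(ȳ_str) = 46.056131.
Var(ȳ_srs) = (1 − 4529/39722)·400800/4529 = 78.40623.
deff = 46.056131 / 78.40623 = 0.5874.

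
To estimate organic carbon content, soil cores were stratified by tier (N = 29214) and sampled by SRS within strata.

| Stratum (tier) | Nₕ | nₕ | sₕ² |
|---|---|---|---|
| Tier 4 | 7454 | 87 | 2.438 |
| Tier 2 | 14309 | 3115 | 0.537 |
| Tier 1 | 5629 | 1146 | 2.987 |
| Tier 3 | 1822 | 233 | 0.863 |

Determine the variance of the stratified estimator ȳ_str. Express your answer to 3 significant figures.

0.00193

Var(ȳ_str) = Σₕ Wₕ²(1 − fₕ)sₕ²/nₕ with Wₕ = Nₕ/N, N = 29214.
Tier 4: Wₕ = 0.25515164; term = 0.25515164²·(1 − 0.01167159)·2.438/87 = 0.0018030695.
Tier 2: Wₕ = 0.48979941; term = 0.48979941²·(1 − 0.21769516)·0.537/3115 = 3.2354059 × 10^-5.
Tier 1: Wₕ = 0.19268159; term = 0.19268159²·(1 − 0.20358856)·2.987/1146 = 7.7067016 × 10^-5.
Tier 3: Wₕ = 0.06236736; term = 0.06236736²·(1 − 0.12788145)·0.863/233 = 1.2564497 × 10^-5.
Sum = 0.0019250551.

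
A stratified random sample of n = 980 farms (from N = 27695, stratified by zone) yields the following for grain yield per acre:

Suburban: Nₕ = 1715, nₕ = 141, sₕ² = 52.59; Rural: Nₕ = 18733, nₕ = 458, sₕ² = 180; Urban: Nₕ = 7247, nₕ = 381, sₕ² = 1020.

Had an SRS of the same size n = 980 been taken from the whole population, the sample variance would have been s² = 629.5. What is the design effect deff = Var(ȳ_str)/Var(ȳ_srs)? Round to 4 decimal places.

Var(ȳ_str) = Σ Wₕ²(1−fₕ)sₕ²/nₕ with Wₕ = Nₕ/27695:
  Suburban: (1715/27695)²·(1−141/1715)·52.59/141 = 0.0013126537
  Rural: (18733/27695)²·(1−458/18733)·180/458 = 0.17541592
  Urban: (7247/27695)²·(1−381/7247)·1020/381 = 0.17367388
  → Var(ȳ_str) = 0.35040245.
Var(ȳ_srs) = (1 − 980/27695)·629.5/980 = 0.6196172.
deff = 0.35040245 / 0.6196172 = 0.5655.

0.5655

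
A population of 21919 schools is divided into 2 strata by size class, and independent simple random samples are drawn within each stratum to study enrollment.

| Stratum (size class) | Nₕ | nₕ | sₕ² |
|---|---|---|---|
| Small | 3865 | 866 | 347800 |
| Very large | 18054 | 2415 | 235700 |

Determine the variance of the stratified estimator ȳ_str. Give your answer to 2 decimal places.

67.05

Var(ȳ_str) = Σₕ Wₕ²(1 − fₕ)sₕ²/nₕ with Wₕ = Nₕ/N, N = 21919.
Small: Wₕ = 0.17633104; term = 0.17633104²·(1 − 0.22406210)·347800/866 = 9.6893842.
Very large: Wₕ = 0.82366896; term = 0.82366896²·(1 − 0.13376537)·235700/2415 = 57.356599.
Sum = 67.045983.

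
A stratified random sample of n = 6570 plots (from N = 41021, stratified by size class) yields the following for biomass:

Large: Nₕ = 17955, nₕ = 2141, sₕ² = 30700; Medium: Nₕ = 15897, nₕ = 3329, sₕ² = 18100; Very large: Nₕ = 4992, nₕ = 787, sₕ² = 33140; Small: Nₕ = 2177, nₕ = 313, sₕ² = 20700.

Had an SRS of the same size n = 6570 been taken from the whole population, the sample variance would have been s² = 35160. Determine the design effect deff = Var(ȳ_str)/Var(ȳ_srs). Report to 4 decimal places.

0.8343

Var(ȳ_str) = Σ Wₕ²(1−fₕ)sₕ²/nₕ with Wₕ = Nₕ/41021:
  Large: (17955/41021)²·(1−2141/17955)·30700/2141 = 2.4195598
  Medium: (15897/41021)²·(1−3329/15897)·18100/3329 = 0.64555558
  Very large: (4992/41021)²·(1−787/4992)·33140/787 = 0.52529814
  Small: (2177/41021)²·(1−313/2177)·20700/313 = 0.15948427
  → Var(ȳ_str) = 3.7498978.
Var(ȳ_srs) = (1 − 6570/41021)·35160/6570 = 4.4944762.
deff = 3.7498978 / 4.4944762 = 0.8343.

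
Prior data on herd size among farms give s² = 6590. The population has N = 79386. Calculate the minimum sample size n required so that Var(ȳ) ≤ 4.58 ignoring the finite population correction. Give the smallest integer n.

Without fpc, n₀ = s²/D = 6590/4.58 = 1438.8646.
Rounding up, n = 1439.

1439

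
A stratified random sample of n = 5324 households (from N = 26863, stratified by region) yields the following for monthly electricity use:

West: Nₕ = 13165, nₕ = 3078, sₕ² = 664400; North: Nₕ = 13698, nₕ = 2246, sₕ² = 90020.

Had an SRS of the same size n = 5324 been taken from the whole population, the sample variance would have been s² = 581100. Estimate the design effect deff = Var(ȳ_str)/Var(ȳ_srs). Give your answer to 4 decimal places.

0.5534

Var(ȳ_str) = Σ Wₕ²(1−fₕ)sₕ²/nₕ with Wₕ = Nₕ/26863:
  West: (13165/26863)²·(1−3078/13165)·664400/3078 = 39.722344
  North: (13698/26863)²·(1−2246/13698)·90020/2246 = 8.7128198
  → Var(ȳ_str) = 48.435164.
Var(ȳ_srs) = (1 − 5324/26863)·581100/5324 = 87.515273.
deff = 48.435164 / 87.515273 = 0.5534.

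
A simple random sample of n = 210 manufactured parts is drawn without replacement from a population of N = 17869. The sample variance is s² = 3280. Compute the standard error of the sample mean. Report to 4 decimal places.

3.9288

Under SRS without replacement, Var(ȳ) = (1 − f)·s²/n with f = n/N = 210/17869 = 0.01175220.
Var(ȳ) = (1 − 0.01175220)·3280/210 = 0.98824780·15.619048 = 15.43549.
SE(ȳ) = √(15.43549) = 3.9288.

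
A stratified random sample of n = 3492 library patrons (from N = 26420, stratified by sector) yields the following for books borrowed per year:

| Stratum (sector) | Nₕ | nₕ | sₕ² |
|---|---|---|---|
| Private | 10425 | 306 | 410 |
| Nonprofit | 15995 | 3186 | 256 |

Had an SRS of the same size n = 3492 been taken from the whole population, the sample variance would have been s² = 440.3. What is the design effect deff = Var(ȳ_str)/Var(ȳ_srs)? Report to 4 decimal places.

2.0661

Var(ȳ_str) = Σ Wₕ²(1−fₕ)sₕ²/nₕ with Wₕ = Nₕ/26420:
  Private: (10425/26420)²·(1−306/10425)·410/306 = 0.20249321
  Nonprofit: (15995/26420)²·(1−3186/15995)·256/3186 = 0.023584574
  → Var(ȳ_str) = 0.22607778.
Var(ȳ_srs) = (1 − 3492/26420)·440.3/3492 = 0.1094228.
deff = 0.22607778 / 0.1094228 = 2.0661.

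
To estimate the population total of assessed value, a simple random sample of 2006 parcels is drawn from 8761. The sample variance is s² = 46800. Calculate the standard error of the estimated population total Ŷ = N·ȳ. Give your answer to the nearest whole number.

37158

Var(Ŷ) = N²·Var(ȳ) = N²·(1 − n/N)·s²/n.
f = 2006/8761 = 0.22896930; Var(ȳ) = 0.77103070·46800/2006 = 17.988154.
Var(Ŷ) = 8761² · 17.988154 = 1.3806829 × 10^9.
SE(Ŷ) = √(1.3806829 × 10^9) = 37158.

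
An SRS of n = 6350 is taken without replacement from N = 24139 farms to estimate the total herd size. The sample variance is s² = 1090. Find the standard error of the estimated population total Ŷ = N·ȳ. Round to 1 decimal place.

8585.4

Var(Ŷ) = N²·Var(ȳ) = N²·(1 − n/N)·s²/n.
f = 6350/24139 = 0.26305978; Var(ȳ) = 0.73694022·1090/6350 = 0.1264984.
Var(Ŷ) = 24139² · 0.1264984 = 7.370952 × 10^7.
SE(Ŷ) = √(7.370952 × 10^7) = 8585.4.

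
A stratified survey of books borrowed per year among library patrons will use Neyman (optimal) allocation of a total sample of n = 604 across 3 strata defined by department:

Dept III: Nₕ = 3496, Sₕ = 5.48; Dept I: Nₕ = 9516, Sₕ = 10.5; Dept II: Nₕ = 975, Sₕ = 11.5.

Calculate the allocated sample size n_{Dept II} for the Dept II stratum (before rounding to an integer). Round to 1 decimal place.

Neyman allocation: nₕ = n·NₕSₕ / Σⱼ NⱼSⱼ.
Σ NⱼSⱼ = 3496·5.48 + 9516·10.5 + 975·11.5 = 130288.58.
n_{Dept II} = 604·975·11.5 / 130288.58 = 52.0.

52.0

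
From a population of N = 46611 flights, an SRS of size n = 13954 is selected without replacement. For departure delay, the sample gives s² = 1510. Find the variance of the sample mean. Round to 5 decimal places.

0.07582

Under SRS without replacement, Var(ȳ) = (1 − f)·s²/n with f = n/N = 13954/46611 = 0.29937139.
Var(ȳ) = (1 − 0.29937139)·1510/13954 = 0.70062861·0.1082127 = 0.075816912.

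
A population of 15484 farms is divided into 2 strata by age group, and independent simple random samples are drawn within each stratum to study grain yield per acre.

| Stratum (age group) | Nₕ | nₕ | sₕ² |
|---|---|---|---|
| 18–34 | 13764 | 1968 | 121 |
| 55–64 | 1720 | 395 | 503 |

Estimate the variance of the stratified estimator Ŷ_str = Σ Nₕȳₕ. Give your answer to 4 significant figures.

1.288 × 10^7

Var(Ŷ_str) = Σₕ Nₕ²(1 − fₕ)sₕ²/nₕ.
18–34: 13764²·(1 − 1968/13764)·121/1968 = 9.9825089 × 10^6.
55–64: 1720²·(1 − 395/1720)·503/395 = 2.902119 × 10^6.
Sum = 1.2884628 × 10^7.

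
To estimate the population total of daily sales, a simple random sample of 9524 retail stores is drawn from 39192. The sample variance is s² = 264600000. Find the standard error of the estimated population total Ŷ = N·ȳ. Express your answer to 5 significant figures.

5.6837 × 10^6

Var(Ŷ) = N²·Var(ȳ) = N²·(1 − n/N)·s²/n.
f = 9524/39192 = 0.24300878; Var(ȳ) = 0.75699122·264600000/9524 = 21031.067.
Var(Ŷ) = 39192² · 21031.067 = 3.2303989 × 10^13.
SE(Ŷ) = √(3.2303989 × 10^13) = 5.6837 × 10^6.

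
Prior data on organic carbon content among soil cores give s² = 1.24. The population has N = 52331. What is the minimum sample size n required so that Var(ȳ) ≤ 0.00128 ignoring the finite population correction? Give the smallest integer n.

969

Without fpc, n₀ = s²/D = 1.24/0.00128 = 968.7500.
Rounding up, n = 969.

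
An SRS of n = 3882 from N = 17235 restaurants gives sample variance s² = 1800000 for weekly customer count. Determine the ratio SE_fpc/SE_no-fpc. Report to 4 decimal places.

0.8802

f = n/N = 3882/17235 = 0.22523934.
SE_no-fpc = √(s²/n) = 21.533196; SE_fpc = √((1−f)s²/n) = 18.953624.
Ratio = √(1−f) = 0.88020490.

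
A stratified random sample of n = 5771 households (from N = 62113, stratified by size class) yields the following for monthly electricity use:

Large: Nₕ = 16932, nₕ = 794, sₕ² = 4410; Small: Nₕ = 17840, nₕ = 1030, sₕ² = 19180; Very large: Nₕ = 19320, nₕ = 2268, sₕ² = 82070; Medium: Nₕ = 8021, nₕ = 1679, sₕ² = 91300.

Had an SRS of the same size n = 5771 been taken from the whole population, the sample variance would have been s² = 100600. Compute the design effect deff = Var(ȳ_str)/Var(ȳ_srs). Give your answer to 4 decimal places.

0.3572

Var(ȳ_str) = Σ Wₕ²(1−fₕ)sₕ²/nₕ with Wₕ = Nₕ/62113:
  Large: (16932/62113)²·(1−794/16932)·4410/794 = 0.39337889
  Small: (17840/62113)²·(1−1030/17840)·19180/1030 = 1.4474679
  Very large: (19320/62113)²·(1−2268/19320)·82070/2268 = 3.0900024
  Medium: (8021/62113)²·(1−1679/8021)·91300/1679 = 0.71698459
  → Var(ȳ_str) = 5.6478338.
Var(ȳ_srs) = (1 − 5771/62113)·100600/5771 = 15.812359.
deff = 5.6478338 / 15.812359 = 0.3572.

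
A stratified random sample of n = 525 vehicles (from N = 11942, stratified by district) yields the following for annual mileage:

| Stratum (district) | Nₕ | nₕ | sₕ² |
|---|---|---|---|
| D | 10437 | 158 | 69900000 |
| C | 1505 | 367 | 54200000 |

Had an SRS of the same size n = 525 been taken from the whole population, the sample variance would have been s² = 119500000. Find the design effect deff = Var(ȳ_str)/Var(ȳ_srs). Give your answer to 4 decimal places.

Var(ȳ_str) = Σ Wₕ²(1−fₕ)sₕ²/nₕ with Wₕ = Nₕ/11942:
  D: (10437/11942)²·(1−158/10437)·69900000/158 = 332807.04
  C: (1505/11942)²·(1−367/1505)·54200000/367 = 1773.6089
  → Var(ȳ_str) = 334580.65.
Var(ȳ_srs) = (1 − 525/11942)·119500000/525 = 217612.35.
deff = 334580.65 / 217612.35 = 1.5375.

1.5375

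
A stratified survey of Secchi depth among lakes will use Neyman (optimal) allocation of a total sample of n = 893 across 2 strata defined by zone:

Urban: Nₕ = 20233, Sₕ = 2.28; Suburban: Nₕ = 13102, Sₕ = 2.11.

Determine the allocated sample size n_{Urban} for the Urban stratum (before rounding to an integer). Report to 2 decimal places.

558.38

Neyman allocation: nₕ = n·NₕSₕ / Σⱼ NⱼSⱼ.
Σ NⱼSⱼ = 20233·2.28 + 13102·2.11 = 73776.46.
n_{Urban} = 893·20233·2.28 / 73776.46 = 558.38.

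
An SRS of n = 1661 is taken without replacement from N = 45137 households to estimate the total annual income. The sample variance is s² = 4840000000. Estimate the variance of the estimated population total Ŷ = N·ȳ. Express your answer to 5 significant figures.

Var(Ŷ) = N²·Var(ȳ) = N²·(1 − n/N)·s²/n.
f = 1661/45137 = 0.03679908; Var(ȳ) = 0.96320092·4840000000/1661 = 2.8066782 × 10^6.
Var(Ŷ) = 45137² · (2.8066782 × 10^6) = 5.7181824 × 10^15.

5.7182 × 10^15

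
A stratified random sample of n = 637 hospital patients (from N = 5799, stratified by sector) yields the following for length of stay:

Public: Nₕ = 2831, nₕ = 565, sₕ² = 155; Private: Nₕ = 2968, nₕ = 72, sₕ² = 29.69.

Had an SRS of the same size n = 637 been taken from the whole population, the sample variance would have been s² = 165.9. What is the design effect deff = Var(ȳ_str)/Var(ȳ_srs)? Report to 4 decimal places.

Var(ȳ_str) = Σ Wₕ²(1−fₕ)sₕ²/nₕ with Wₕ = Nₕ/5799:
  Public: (2831/5799)²·(1−565/2831)·155/565 = 0.052333142
  Private: (2968/5799)²·(1−72/2968)·29.69/72 = 0.10539838
  → Var(ȳ_str) = 0.15773152.
Var(ȳ_srs) = (1 − 637/5799)·165.9/637 = 0.23183118.
deff = 0.15773152 / 0.23183118 = 0.6804.

0.6804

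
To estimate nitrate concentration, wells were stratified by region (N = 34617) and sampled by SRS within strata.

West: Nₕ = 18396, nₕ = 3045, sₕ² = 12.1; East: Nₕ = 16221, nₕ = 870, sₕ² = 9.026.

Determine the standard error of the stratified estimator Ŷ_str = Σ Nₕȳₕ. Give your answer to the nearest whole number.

Var(Ŷ_str) = Σₕ Nₕ²(1 − fₕ)sₕ²/nₕ.
West: 18396²·(1 − 3045/18396)·12.1/3045 = 1.1221687 × 10^6.
East: 16221²·(1 − 870/16221)·9.026/870 = 2.5833924 × 10^6.
Sum = 3.7055611 × 10^6.
SE = √(3.7055611 × 10^6) = 1925.

1925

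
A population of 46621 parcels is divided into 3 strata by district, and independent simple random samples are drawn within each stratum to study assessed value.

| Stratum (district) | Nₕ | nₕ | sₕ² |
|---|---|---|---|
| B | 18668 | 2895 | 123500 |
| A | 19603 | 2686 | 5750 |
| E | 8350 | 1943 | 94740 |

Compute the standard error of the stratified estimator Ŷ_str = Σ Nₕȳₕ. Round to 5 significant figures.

126010

Var(Ŷ_str) = Σₕ Nₕ²(1 − fₕ)sₕ²/nₕ.
B: 18668²·(1 − 2895/18668)·123500/2895 = 1.2561181 × 10^10.
A: 19603²·(1 − 2686/19603)·5750/2686 = 7.0991724 × 10^8.
E: 8350²·(1 − 1943/8350)·94740/1943 = 2.6085657 × 10^9.
Sum = 1.5879664 × 10^10.
SE = √(1.5879664 × 10^10) = 126010.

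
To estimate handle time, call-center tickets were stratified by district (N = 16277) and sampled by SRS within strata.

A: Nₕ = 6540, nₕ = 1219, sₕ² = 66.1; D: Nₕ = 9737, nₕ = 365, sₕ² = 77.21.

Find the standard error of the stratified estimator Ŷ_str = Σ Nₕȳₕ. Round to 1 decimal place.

4603.3

Var(Ŷ_str) = Σₕ Nₕ²(1 − fₕ)sₕ²/nₕ.
A: 6540²·(1 − 1219/6540)·66.1/1219 = 1.8869864 × 10^6.
D: 9737²·(1 − 365/9737)·77.21/365 = 1.9303592 × 10^7.
Sum = 2.1190578 × 10^7.
SE = √(2.1190578 × 10^7) = 4603.3.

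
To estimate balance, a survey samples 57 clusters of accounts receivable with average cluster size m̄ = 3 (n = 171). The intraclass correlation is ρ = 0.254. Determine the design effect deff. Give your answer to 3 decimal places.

deff = 1 + (3 − 1)·0.254 = 1 + 0.508 = 1.508.

1.508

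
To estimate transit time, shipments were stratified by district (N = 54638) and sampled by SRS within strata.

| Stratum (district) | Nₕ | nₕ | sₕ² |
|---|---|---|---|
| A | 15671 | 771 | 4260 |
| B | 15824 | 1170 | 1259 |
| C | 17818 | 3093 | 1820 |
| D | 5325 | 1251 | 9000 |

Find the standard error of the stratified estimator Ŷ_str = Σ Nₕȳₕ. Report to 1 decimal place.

Var(Ŷ_str) = Σₕ Nₕ²(1 − fₕ)sₕ²/nₕ.
A: 15671²·(1 − 771/15671)·4260/771 = 1.290144 × 10^9.
B: 15824²·(1 − 1170/15824)·1259/1170 = 2.49524 × 10^8.
C: 17818²·(1 − 3093/17818)·1820/3093 = 1.5438522 × 10^8.
D: 5325²·(1 − 1251/5325)·9000/1251 = 1.560723 × 10^8.
Sum = 1.8501255 × 10^9.
SE = √(1.8501255 × 10^9) = 43013.1.

43013.1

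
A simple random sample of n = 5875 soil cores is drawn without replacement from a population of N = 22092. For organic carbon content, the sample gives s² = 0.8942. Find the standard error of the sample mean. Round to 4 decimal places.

Under SRS without replacement, Var(ȳ) = (1 − f)·s²/n with f = n/N = 5875/22092 = 0.26593337.
Var(ȳ) = (1 − 0.26593337)·0.8942/5875 = 0.73406663·1.5220426 × 10^-4 = 1.1172806 × 10^-4.
SE(ȳ) = √(1.1172806 × 10^-4) = 0.0106.

0.0106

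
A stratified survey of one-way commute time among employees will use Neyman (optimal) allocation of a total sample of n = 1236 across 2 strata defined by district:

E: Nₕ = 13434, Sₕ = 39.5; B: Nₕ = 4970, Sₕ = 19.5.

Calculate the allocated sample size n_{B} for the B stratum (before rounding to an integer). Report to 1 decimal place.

Neyman allocation: nₕ = n·NₕSₕ / Σⱼ NⱼSⱼ.
Σ NⱼSⱼ = 13434·39.5 + 4970·19.5 = 627558.
n_{B} = 1236·4970·19.5 / 627558 = 190.9.

190.9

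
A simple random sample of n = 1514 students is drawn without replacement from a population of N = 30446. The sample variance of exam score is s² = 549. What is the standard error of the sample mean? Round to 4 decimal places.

Under SRS without replacement, Var(ȳ) = (1 − f)·s²/n with f = n/N = 1514/30446 = 0.04972739.
Var(ȳ) = (1 − 0.04972739)·549/1514 = 0.95027261·0.36261559 = 0.34458366.
SE(ȳ) = √(0.34458366) = 0.5870.

0.5870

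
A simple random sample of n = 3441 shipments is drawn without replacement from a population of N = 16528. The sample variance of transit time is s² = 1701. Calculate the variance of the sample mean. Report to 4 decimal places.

0.3914

Under SRS without replacement, Var(ȳ) = (1 − f)·s²/n with f = n/N = 3441/16528 = 0.20819216.
Var(ȳ) = (1 − 0.20819216)·1701/3441 = 0.79180784·0.49433304 = 0.39141678.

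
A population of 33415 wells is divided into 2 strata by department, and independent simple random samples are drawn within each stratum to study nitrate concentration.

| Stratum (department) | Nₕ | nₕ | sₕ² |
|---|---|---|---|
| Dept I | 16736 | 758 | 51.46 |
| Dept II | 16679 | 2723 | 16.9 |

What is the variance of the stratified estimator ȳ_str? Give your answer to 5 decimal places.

Var(ȳ_str) = Σₕ Wₕ²(1 − fₕ)sₕ²/nₕ with Wₕ = Nₕ/N, N = 33415.
Dept I: Wₕ = 0.50085291; term = 0.50085291²·(1 − 0.04529159)·51.46/758 = 0.016258921.
Dept II: Wₕ = 0.49914709; term = 0.49914709²·(1 − 0.16325919)·16.9/2723 = 0.0012938594.
Sum = 0.01755278.

0.01755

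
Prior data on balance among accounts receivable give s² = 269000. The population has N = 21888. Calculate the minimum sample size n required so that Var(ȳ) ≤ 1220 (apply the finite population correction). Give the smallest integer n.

Without fpc, n₀ = s²/D = 269000/1220 = 220.4918.
With fpc, (1 − n/N)·s²/n ≤ D requires n ≥ n₀/(1 + n₀/N) = 220.4918/(1 + 220.4918/21888) = 218.2928.
Rounding up, n = 219.

219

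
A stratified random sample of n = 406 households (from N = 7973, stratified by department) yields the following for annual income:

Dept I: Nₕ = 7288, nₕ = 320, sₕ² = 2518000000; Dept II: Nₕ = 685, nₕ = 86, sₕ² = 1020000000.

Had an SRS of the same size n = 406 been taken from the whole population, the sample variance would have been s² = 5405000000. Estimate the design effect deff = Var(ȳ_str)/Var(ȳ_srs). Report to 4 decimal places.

Var(ȳ_str) = Σ Wₕ²(1−fₕ)sₕ²/nₕ with Wₕ = Nₕ/7973:
  Dept I: (7288/7973)²·(1−320/7288)·2518000000/320 = 6.2860629 × 10^6
  Dept II: (685/7973)²·(1−86/685)·1020000000/86 = 76555.357
  → Var(ȳ_str) = 6.3626183 × 10^6.
Var(ȳ_srs) = (1 − 406/7973)·5405000000/406 = 1.2634895 × 10^7.
deff = (6.3626183 × 10^6) / (1.2634895 × 10^7) = 0.5036.

0.5036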